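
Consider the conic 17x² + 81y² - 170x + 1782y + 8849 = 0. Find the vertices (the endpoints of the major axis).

(-4, -11) and (14, -11)

Group: 17(x² - 10x) + 81(y² + 22y) = -8849
Complete the square: 17(x - 5)² + 81(y + 11)² = -8849 + 425 + 9801 = 1377
Divide by 1377: (x - 5)²/81 + (y + 11)²/17 = 1
Ellipse, center (5, -11), major axis horizontal; a² = 81, b² = 17.
a = 9. Vertices at (h ± a, k).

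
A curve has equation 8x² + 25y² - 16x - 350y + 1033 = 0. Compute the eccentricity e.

e = √17/5

Collect terms: 8(x² - 2x) + 25(y² - 14y) = -1033
Complete the square: 8(x - 1)² + 25(y - 7)² = -1033 + 8 + 1225 = 200
Divide through by 200 to get (x - 1)²/25 + (y - 7)²/8 = 1.
Ellipse, center (1, 7), major axis horizontal; a² = 25, b² = 8.
c² = a² - b² = 17, so c = √17.
e = c/a = √17/5.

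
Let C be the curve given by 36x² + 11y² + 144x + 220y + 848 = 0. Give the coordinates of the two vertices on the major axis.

(-2, -16) and (-2, -4)

Group the x- and y-terms: 36(x² + 4x) + 11(y² + 20y) = -848
36(x + 2)² + 11(y + 10)² = -848 + 144 + 1100 = 396
Divide by 396: (x + 2)²/11 + (y + 10)²/36 = 1
Ellipse, center (-2, -10), major axis vertical; a² = 36, b² = 11.
a = 6. Vertices at (h, k ± a).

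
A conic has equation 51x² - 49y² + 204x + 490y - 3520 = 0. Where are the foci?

Rearranging, 51(x² + 4x) -49(y² - 10y) = 3520.
Complete the square: 51(x + 2)² -49(y - 5)² = 3520 + 204 - 1225 = 2499
Dividing both sides by 2499: (x + 2)²/49 - (y - 5)²/51 = 1
Hyperbola, center (-2, 5), transverse axis horizontal; a² = 49, b² = 51.
c² = a² + b² = 49 + 51 = 100, so c = 10.
Foci lie on the horizontal axis through the center: (h ± c, k).

(-12, 5) and (8, 5)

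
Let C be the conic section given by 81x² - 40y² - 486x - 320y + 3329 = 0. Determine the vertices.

(3, -13) and (3, 5)

Collect terms: 81(x² - 6x) -40(y² + 8y) = -3329
Complete the square in x and y: 81(x - 3)² -40(y + 4)² = -3329 + 729 - 640 = -3240
Dividing both sides by -3240: (y + 4)²/81 - (x - 3)²/40 = 1
Hyperbola, center (3, -4), transverse axis vertical; a² = 81, b² = 40.
a = 9. Vertices at (h, k ± a).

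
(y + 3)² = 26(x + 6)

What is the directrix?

x = -25/2

Vertex (-6, -3); 4p = 26 so p = 13/2. Opens right.
Directrix is the vertical line x = h − p = -6 − (13/2) = -25/2.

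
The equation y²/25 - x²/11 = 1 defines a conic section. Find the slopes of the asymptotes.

Center (0, 0). The positive term is the y-term, so the transverse axis is vertical; a² = 25, b² = 11.
For a vertical hyperbola the asymptotes have slope ±a/b.
Here that is ±5/√11 = ±5√11/11.

5√11/11 and -5√11/11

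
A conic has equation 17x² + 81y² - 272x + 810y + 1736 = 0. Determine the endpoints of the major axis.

(-1, -5) and (17, -5)

17(x² - 16x) + 81(y² + 10y) = -1736
17(x - 8)² + 81(y + 5)² = -1736 + 1088 + 2025 = 1377
Divide by 1377: (x - 8)²/81 + (y + 5)²/17 = 1
Ellipse, center (8, -5), major axis horizontal; a² = 81, b² = 17.
a = 9. Vertices at (h ± a, k).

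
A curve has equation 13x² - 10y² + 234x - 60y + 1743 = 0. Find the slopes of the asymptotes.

Group the x- and y-terms: 13(x² + 18x) -10(y² + 6y) = -1743
13(x + 9)² -10(y + 3)² = -1743 + 1053 - 90 = -780
Divide through by -780 to get (y + 3)²/78 - (x + 9)²/60 = 1.
Hyperbola, center (-9, -3), transverse axis vertical; a² = 78, b² = 60.
For a vertical hyperbola the asymptotes have slope ±a/b.
Here that is ±√78/2√15 = ±√130/10.

√130/10 and -√130/10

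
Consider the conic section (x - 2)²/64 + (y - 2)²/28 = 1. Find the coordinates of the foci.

Center (2, 2). The larger denominator 64 sits under the x-term, so the major axis is horizontal; a² = 64, b² = 28.
c² = a² - b² = 64 - 28 = 36, so c = 6.
Foci lie on the horizontal axis through the center: (h ± c, k).

(-4, 2) and (8, 2)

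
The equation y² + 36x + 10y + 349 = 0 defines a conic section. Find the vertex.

(-9, -5)

Only y is squared. Complete the square in y: (y + 5)² = -36(x + 9).
Vertex (-9, -5); 4p = -36 so p = -9. Opens left.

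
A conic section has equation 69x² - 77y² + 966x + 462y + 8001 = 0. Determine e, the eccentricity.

Group: 69(x² + 14x) -77(y² - 6y) = -8001
69(x + 7)² -77(y - 3)² = -8001 + 3381 - 693 = -5313
Divide by -5313: (y - 3)²/69 - (x + 7)²/77 = 1
Hyperbola, center (-7, 3), transverse axis vertical; a² = 69, b² = 77.
c² = a² + b² = 146, so c = √146.
e = c/a = √146/√69 = √10074/69.

e = √10074/69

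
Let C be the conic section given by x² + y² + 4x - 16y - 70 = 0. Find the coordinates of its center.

(-2, 8)

Collect terms: (x² + 4x) + (y² - 16y) = 70
(x + 2)² + (y - 8)² = 70 + 4 + 64 = 138
So (x + 2)² + (y - 8)² = 138.
Circle centered at (-2, 8) with r² = 138.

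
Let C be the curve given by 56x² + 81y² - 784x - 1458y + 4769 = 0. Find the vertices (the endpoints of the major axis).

Group: 56(x² - 14x) + 81(y² - 18y) = -4769
Complete the square: 56(x - 7)² + 81(y - 9)² = -4769 + 2744 + 6561 = 4536
Divide by 4536: (x - 7)²/81 + (y - 9)²/56 = 1
Ellipse, center (7, 9), major axis horizontal; a² = 81, b² = 56.
a = 9. Vertices at (h ± a, k).

(-2, 9) and (16, 9)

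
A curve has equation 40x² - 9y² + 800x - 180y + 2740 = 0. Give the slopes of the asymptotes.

2√10/3 and -2√10/3

40(x² + 20x) -9(y² + 20y) = -2740
40(x + 10)² -9(y + 10)² = -2740 + 4000 - 900 = 360
Divide through by 360 to get (x + 10)²/9 - (y + 10)²/40 = 1.
Hyperbola, center (-10, -10), transverse axis horizontal; a² = 9, b² = 40.
For a horizontal hyperbola the asymptotes have slope ±b/a.
Here that is ±2√10/3.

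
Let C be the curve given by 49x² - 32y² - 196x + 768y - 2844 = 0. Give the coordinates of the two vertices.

(2, 5) and (2, 19)

Collect terms: 49(x² - 4x) -32(y² - 24y) = 2844
49(x - 2)² -32(y - 12)² = 2844 + 196 - 4608 = -1568
Divide by -1568: (y - 12)²/49 - (x - 2)²/32 = 1
Hyperbola, center (2, 12), transverse axis vertical; a² = 49, b² = 32.
a = 7. Vertices at (h, k ± a).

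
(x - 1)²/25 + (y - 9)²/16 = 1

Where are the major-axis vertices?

Center (1, 9). The larger denominator 25 sits under the x-term, so the major axis is horizontal; a² = 25, b² = 16.
a = 5. Vertices at (h ± a, k).

(-4, 9) and (6, 9)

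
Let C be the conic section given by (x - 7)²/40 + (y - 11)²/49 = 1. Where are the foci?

(7, 8) and (7, 14)

Center (7, 11). The larger denominator 49 sits under the y-term, so the major axis is vertical; a² = 49, b² = 40.
c² = a² - b² = 49 - 40 = 9, so c = 3.
Foci lie on the vertical axis through the center: (h, k ± c).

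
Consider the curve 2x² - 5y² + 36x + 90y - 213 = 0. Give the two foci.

2(x² + 18x) -5(y² - 18y) = 213
Complete the square in x and y: 2(x + 9)² -5(y - 9)² = 213 + 162 - 405 = -30
Divide through by -30 to get (y - 9)²/6 - (x + 9)²/15 = 1.
Hyperbola, center (-9, 9), transverse axis vertical; a² = 6, b² = 15.
c² = a² + b² = 6 + 15 = 21, so c = √21.
Foci lie on the vertical axis through the center: (h, k ± c).

(-9, 9 - √21) and (-9, 9 + √21)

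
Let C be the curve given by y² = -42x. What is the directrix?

x = 21/2

Vertex (0, 0); 4p = -42 so p = -21/2. Opens left.
Directrix is the vertical line x = h − p = 0 − (-21/2) = 21/2.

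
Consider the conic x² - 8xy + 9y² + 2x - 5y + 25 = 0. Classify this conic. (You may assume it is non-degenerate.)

hyperbola

A = 1, B = -8, C = 9.
Discriminant B² − 4AC = (-8)² − 4·1·9 = 28.
B² − 4AC > 0 ⇒ hyperbola.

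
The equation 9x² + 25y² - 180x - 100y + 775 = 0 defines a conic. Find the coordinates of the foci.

(6, 2) and (14, 2)

9(x² - 20x) + 25(y² - 4y) = -775
Complete the square: 9(x - 10)² + 25(y - 2)² = -775 + 900 + 100 = 225
Divide by 225: (x - 10)²/25 + (y - 2)²/9 = 1
Ellipse, center (10, 2), major axis horizontal; a² = 25, b² = 9.
c² = a² - b² = 25 - 9 = 16, so c = 4.
Foci lie on the horizontal axis through the center: (h ± c, k).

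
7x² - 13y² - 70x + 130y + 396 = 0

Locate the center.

(5, 5)

Rearranging, 7(x² - 10x) -13(y² - 10y) = -396.
Complete the square in x and y: 7(x - 5)² -13(y - 5)² = -396 + 175 - 325 = -546
Divide through by -546 to get (y - 5)²/42 - (x - 5)²/78 = 1.
Hyperbola with center (5, 5).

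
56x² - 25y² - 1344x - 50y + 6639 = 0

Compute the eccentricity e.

e = 9/5

Rearranging, 56(x² - 24x) -25(y² + 2y) = -6639.
56(x - 12)² -25(y + 1)² = -6639 + 8064 - 25 = 1400
Divide through by 1400 to get (x - 12)²/25 - (y + 1)²/56 = 1.
Hyperbola, center (12, -1), transverse axis horizontal; a² = 25, b² = 56.
c² = a² + b² = 81, so c = 9.
e = c/a = 9/5.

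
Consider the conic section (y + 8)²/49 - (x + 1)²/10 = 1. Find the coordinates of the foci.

Center (-1, -8). The positive term is the y-term, so the transverse axis is vertical; a² = 49, b² = 10.
c² = a² + b² = 49 + 10 = 59, so c = √59.
Foci lie on the vertical axis through the center: (h, k ± c).

(-1, -8 - √59) and (-1, -8 + √59)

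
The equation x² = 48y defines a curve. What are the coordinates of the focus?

(0, 12)

Vertex (0, 0); 4p = 48 so p = 12. Opens up.
Focus is p units from the vertex along the axis: (h, k + p).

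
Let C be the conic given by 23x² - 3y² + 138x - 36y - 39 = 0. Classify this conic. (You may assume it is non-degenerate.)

No xy term. Coefficients of x² and y² are A = 23, C = -3.
A and C have opposite signs ⇒ hyperbola.

hyperbola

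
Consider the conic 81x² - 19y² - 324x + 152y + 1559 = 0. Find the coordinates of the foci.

(2, -6) and (2, 14)

Collect terms: 81(x² - 4x) -19(y² - 8y) = -1559
Complete the square: 81(x - 2)² -19(y - 4)² = -1559 + 324 - 304 = -1539
Divide by -1539: (y - 4)²/81 - (x - 2)²/19 = 1
Hyperbola, center (2, 4), transverse axis vertical; a² = 81, b² = 19.
c² = a² + b² = 81 + 19 = 100, so c = 10.
Foci lie on the vertical axis through the center: (h, k ± c).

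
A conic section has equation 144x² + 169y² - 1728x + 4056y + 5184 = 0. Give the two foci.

Collect terms: 144(x² - 12x) + 169(y² + 24y) = -5184
144(x - 6)² + 169(y + 12)² = -5184 + 5184 + 24336 = 24336
Divide by 24336: (x - 6)²/169 + (y + 12)²/144 = 1
Ellipse, center (6, -12), major axis horizontal; a² = 169, b² = 144.
c² = a² - b² = 169 - 144 = 25, so c = 5.
Foci lie on the horizontal axis through the center: (h ± c, k).

(1, -12) and (11, -12)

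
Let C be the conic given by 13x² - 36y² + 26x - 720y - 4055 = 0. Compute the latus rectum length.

Collect terms: 13(x² + 2x) -36(y² + 20y) = 4055
13(x + 1)² -36(y + 10)² = 4055 + 13 - 3600 = 468
Divide by 468: (x + 1)²/36 - (y + 10)²/13 = 1
Hyperbola, center (-1, -10), transverse axis horizontal; a² = 36, b² = 13.
Latus rectum length = 2b²/a = 2·13/6 = 13/3.

13/3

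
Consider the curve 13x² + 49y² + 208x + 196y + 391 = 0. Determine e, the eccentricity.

e = 6/7

Collect terms: 13(x² + 16x) + 49(y² + 4y) = -391
Completing the square gives 13(x + 8)² + 49(y + 2)² = -391 + 832 + 196 = 637.
Dividing both sides by 637: (x + 8)²/49 + (y + 2)²/13 = 1
Ellipse, center (-8, -2), major axis horizontal; a² = 49, b² = 13.
c² = a² - b² = 36, so c = 6.
e = c/a = 6/7.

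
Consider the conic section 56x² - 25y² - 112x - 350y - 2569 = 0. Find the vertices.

56(x² - 2x) -25(y² + 14y) = 2569
56(x - 1)² -25(y + 7)² = 2569 + 56 - 1225 = 1400
Divide by 1400: (x - 1)²/25 - (y + 7)²/56 = 1
Hyperbola, center (1, -7), transverse axis horizontal; a² = 25, b² = 56.
a = 5. Vertices at (h ± a, k).

(-4, -7) and (6, -7)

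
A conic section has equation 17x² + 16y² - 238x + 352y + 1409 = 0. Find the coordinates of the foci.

Group: 17(x² - 14x) + 16(y² + 22y) = -1409
Completing the square gives 17(x - 7)² + 16(y + 11)² = -1409 + 833 + 1936 = 1360.
Divide by 1360: (x - 7)²/80 + (y + 11)²/85 = 1
Ellipse, center (7, -11), major axis vertical; a² = 85, b² = 80.
c² = a² - b² = 85 - 80 = 5, so c = √5.
Foci lie on the vertical axis through the center: (h, k ± c).

(7, -11 - √5) and (7, -11 + √5)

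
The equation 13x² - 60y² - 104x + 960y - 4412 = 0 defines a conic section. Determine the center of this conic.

(4, 8)

Collect terms: 13(x² - 8x) -60(y² - 16y) = 4412
Complete the square in x and y: 13(x - 4)² -60(y - 8)² = 4412 + 208 - 3840 = 780
Dividing both sides by 780: (x - 4)²/60 - (y - 8)²/13 = 1
Hyperbola with center (4, 8).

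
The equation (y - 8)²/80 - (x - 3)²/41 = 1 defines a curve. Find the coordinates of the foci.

(3, -3) and (3, 19)

Center (3, 8). The positive term is the y-term, so the transverse axis is vertical; a² = 80, b² = 41.
c² = a² + b² = 80 + 41 = 121, so c = 11.
Foci lie on the vertical axis through the center: (h, k ± c).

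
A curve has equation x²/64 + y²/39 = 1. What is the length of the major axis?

16

Center (0, 0). The larger denominator 64 sits under the x-term, so the major axis is horizontal; a² = 64, b² = 39.
a² = 64 so a = 8; the major axis has length 2a = 16.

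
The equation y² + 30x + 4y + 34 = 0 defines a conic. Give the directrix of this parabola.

Only y is squared. Complete the square in y: (y + 2)² = -30(x + 1).
Vertex (-1, -2); 4p = -30 so p = -15/2. Opens left.
Directrix is the vertical line x = h − p = -1 − (-15/2) = 13/2.

x = 13/2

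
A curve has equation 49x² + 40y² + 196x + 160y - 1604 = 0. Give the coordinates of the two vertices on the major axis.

49(x² + 4x) + 40(y² + 4y) = 1604
49(x + 2)² + 40(y + 2)² = 1604 + 196 + 160 = 1960
Dividing both sides by 1960: (x + 2)²/40 + (y + 2)²/49 = 1
Ellipse, center (-2, -2), major axis vertical; a² = 49, b² = 40.
a = 7. Vertices at (h, k ± a).

(-2, -9) and (-2, 5)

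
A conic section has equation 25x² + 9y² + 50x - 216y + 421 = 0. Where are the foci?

Group the x- and y-terms: 25(x² + 2x) + 9(y² - 24y) = -421
25(x + 1)² + 9(y - 12)² = -421 + 25 + 1296 = 900
Dividing both sides by 900: (x + 1)²/36 + (y - 12)²/100 = 1
Ellipse, center (-1, 12), major axis vertical; a² = 100, b² = 36.
c² = a² - b² = 100 - 36 = 64, so c = 8.
Foci lie on the vertical axis through the center: (h, k ± c).

(-1, 4) and (-1, 20)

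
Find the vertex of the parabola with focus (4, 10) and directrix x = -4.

The vertex is the midpoint between the focus and the directrix along the axis of symmetry.
Axis is horizontal (directrix is vertical). Vertex x-coordinate = (4 + (-4))/2 = 0; y-coordinate = 10.

(0, 10)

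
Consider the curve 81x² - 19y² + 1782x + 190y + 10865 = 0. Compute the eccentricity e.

e = 10/9

81(x² + 22x) -19(y² - 10y) = -10865
Complete the square: 81(x + 11)² -19(y - 5)² = -10865 + 9801 - 475 = -1539
Divide by -1539: (y - 5)²/81 - (x + 11)²/19 = 1
Hyperbola, center (-11, 5), transverse axis vertical; a² = 81, b² = 19.
c² = a² + b² = 100, so c = 10.
e = c/a = 10/9.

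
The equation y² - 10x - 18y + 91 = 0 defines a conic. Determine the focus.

Only y is squared. Complete the square in y: (y - 9)² = 10(x - 1).
Vertex (1, 9); 4p = 10 so p = 5/2. Opens right.
Focus is p units from the vertex along the axis: (h + p, k).

(7/2, 9)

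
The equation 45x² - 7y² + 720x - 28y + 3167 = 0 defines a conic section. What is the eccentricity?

e = 2√65/15

Rearranging, 45(x² + 16x) -7(y² + 4y) = -3167.
Complete the square: 45(x + 8)² -7(y + 2)² = -3167 + 2880 - 28 = -315
Divide by -315: (y + 2)²/45 - (x + 8)²/7 = 1
Hyperbola, center (-8, -2), transverse axis vertical; a² = 45, b² = 7.
c² = a² + b² = 52, so c = 2√13.
e = c/a = 2√13/3√5 = 2√65/15.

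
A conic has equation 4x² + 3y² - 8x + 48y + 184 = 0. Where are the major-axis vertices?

Group: 4(x² - 2x) + 3(y² + 16y) = -184
Complete the square in x and y: 4(x - 1)² + 3(y + 8)² = -184 + 4 + 192 = 12
Dividing both sides by 12: (x - 1)²/3 + (y + 8)²/4 = 1
Ellipse, center (1, -8), major axis vertical; a² = 4, b² = 3.
a = 2. Vertices at (h, k ± a).

(1, -10) and (1, -6)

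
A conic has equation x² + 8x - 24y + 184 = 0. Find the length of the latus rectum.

24

Only x is squared. Complete the square in x: (x + 4)² = 24(y - 7).
Vertex (-4, 7); 4p = 24 so p = 6. Opens up.
Latus rectum length = |4p| = 24.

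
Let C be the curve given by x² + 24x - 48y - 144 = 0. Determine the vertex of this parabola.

Only x is squared. Complete the square in x: (x + 12)² = 48(y + 6).
Vertex (-12, -6); 4p = 48 so p = 12. Opens up.

(-12, -6)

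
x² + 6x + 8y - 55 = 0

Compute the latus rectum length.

8

Only x is squared. Complete the square in x: (x + 3)² = -8(y - 8).
Vertex (-3, 8); 4p = -8 so p = -2. Opens down.
Latus rectum length = |4p| = 8.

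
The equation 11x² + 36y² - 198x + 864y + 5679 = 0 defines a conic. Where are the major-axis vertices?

(3, -12) and (15, -12)

Rearranging, 11(x² - 18x) + 36(y² + 24y) = -5679.
11(x - 9)² + 36(y + 12)² = -5679 + 891 + 5184 = 396
Divide through by 396 to get (x - 9)²/36 + (y + 12)²/11 = 1.
Ellipse, center (9, -12), major axis horizontal; a² = 36, b² = 11.
a = 6. Vertices at (h ± a, k).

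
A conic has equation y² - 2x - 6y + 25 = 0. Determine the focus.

Only y is squared. Complete the square in y: (y - 3)² = 2(x - 8).
Vertex (8, 3); 4p = 2 so p = 1/2. Opens right.
Focus is p units from the vertex along the axis: (h + p, k).

(17/2, 3)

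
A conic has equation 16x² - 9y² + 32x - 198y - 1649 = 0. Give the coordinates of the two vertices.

(-7, -11) and (5, -11)

Group the x- and y-terms: 16(x² + 2x) -9(y² + 22y) = 1649
Complete the square: 16(x + 1)² -9(y + 11)² = 1649 + 16 - 1089 = 576
Dividing both sides by 576: (x + 1)²/36 - (y + 11)²/64 = 1
Hyperbola, center (-1, -11), transverse axis horizontal; a² = 36, b² = 64.
a = 6. Vertices at (h ± a, k).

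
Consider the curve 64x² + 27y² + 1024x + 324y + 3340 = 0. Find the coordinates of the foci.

Rearranging, 64(x² + 16x) + 27(y² + 12y) = -3340.
Complete the square: 64(x + 8)² + 27(y + 6)² = -3340 + 4096 + 972 = 1728
Divide by 1728: (x + 8)²/27 + (y + 6)²/64 = 1
Ellipse, center (-8, -6), major axis vertical; a² = 64, b² = 27.
c² = a² - b² = 64 - 27 = 37, so c = √37.
Foci lie on the vertical axis through the center: (h, k ± c).

(-8, -6 - √37) and (-8, -6 + √37)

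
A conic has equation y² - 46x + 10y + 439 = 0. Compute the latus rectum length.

Only y is squared. Complete the square in y: (y + 5)² = 46(x - 9).
Vertex (9, -5); 4p = 46 so p = 23/2. Opens right.
Latus rectum length = |4p| = 46.

46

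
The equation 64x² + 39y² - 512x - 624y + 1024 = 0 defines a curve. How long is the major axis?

Rearranging, 64(x² - 8x) + 39(y² - 16y) = -1024.
Complete the square: 64(x - 4)² + 39(y - 8)² = -1024 + 1024 + 2496 = 2496
Divide by 2496: (x - 4)²/39 + (y - 8)²/64 = 1
Ellipse, center (4, 8), major axis vertical; a² = 64, b² = 39.
a² = 64 so a = 8; the major axis has length 2a = 16.

16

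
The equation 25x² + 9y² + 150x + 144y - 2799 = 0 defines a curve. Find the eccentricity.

Collect terms: 25(x² + 6x) + 9(y² + 16y) = 2799
25(x + 3)² + 9(y + 8)² = 2799 + 225 + 576 = 3600
Divide through by 3600 to get (x + 3)²/144 + (y + 8)²/400 = 1.
Ellipse, center (-3, -8), major axis vertical; a² = 400, b² = 144.
c² = a² - b² = 256, so c = 16.
e = c/a = 16/20 = 4/5.

e = 4/5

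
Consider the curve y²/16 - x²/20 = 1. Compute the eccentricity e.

e = 3/2

Center (0, 0). The positive term is the y-term, so the transverse axis is vertical; a² = 16, b² = 20.
c² = a² + b² = 36, so c = 6.
e = c/a = 6/4 = 3/2.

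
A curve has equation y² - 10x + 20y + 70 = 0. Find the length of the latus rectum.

Only y is squared. Complete the square in y: (y + 10)² = 10(x + 3).
Vertex (-3, -10); 4p = 10 so p = 5/2. Opens right.
Latus rectum length = |4p| = 10.

10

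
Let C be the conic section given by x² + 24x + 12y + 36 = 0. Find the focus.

(-12, 6)

Only x is squared. Complete the square in x: (x + 12)² = -12(y - 9).
Vertex (-12, 9); 4p = -12 so p = -3. Opens down.
Focus is p units from the vertex along the axis: (h, k + p).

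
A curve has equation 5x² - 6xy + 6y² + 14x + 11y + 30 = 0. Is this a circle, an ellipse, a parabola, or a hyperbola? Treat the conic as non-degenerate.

ellipse

A = 5, B = -6, C = 6.
Discriminant B² − 4AC = (-6)² − 4·5·6 = -84.
B² − 4AC < 0 ⇒ ellipse.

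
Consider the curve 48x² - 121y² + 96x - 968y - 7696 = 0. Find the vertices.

Group the x- and y-terms: 48(x² + 2x) -121(y² + 8y) = 7696
Complete the square: 48(x + 1)² -121(y + 4)² = 7696 + 48 - 1936 = 5808
Divide through by 5808 to get (x + 1)²/121 - (y + 4)²/48 = 1.
Hyperbola, center (-1, -4), transverse axis horizontal; a² = 121, b² = 48.
a = 11. Vertices at (h ± a, k).

(-12, -4) and (10, -4)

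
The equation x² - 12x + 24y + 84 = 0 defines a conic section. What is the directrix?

y = 4

Only x is squared. Complete the square in x: (x - 6)² = -24(y + 2).
Vertex (6, -2); 4p = -24 so p = -6. Opens down.
Directrix is the horizontal line y = k − p = -2 − (-6) = 4.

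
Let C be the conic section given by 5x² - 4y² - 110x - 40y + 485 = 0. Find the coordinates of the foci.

(8, -5) and (14, -5)

Collect terms: 5(x² - 22x) -4(y² + 10y) = -485
Completing the square gives 5(x - 11)² -4(y + 5)² = -485 + 605 - 100 = 20.
Divide by 20: (x - 11)²/4 - (y + 5)²/5 = 1
Hyperbola, center (11, -5), transverse axis horizontal; a² = 4, b² = 5.
c² = a² + b² = 4 + 5 = 9, so c = 3.
Foci lie on the horizontal axis through the center: (h ± c, k).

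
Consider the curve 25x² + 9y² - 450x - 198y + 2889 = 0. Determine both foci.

Group: 25(x² - 18x) + 9(y² - 22y) = -2889
25(x - 9)² + 9(y - 11)² = -2889 + 2025 + 1089 = 225
Dividing both sides by 225: (x - 9)²/9 + (y - 11)²/25 = 1
Ellipse, center (9, 11), major axis vertical; a² = 25, b² = 9.
c² = a² - b² = 25 - 9 = 16, so c = 4.
Foci lie on the vertical axis through the center: (h, k ± c).

(9, 7) and (9, 15)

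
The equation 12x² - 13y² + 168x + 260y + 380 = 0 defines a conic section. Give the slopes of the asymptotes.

Rearranging, 12(x² + 14x) -13(y² - 20y) = -380.
Completing the square gives 12(x + 7)² -13(y - 10)² = -380 + 588 - 1300 = -1092.
Divide by -1092: (y - 10)²/84 - (x + 7)²/91 = 1
Hyperbola, center (-7, 10), transverse axis vertical; a² = 84, b² = 91.
For a vertical hyperbola the asymptotes have slope ±a/b.
Here that is ±2√21/√91 = ±2√39/13.

2√39/13 and -2√39/13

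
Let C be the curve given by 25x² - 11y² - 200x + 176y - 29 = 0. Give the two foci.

25(x² - 8x) -11(y² - 16y) = 29
25(x - 4)² -11(y - 8)² = 29 + 400 - 704 = -275
Divide through by -275 to get (y - 8)²/25 - (x - 4)²/11 = 1.
Hyperbola, center (4, 8), transverse axis vertical; a² = 25, b² = 11.
c² = a² + b² = 25 + 11 = 36, so c = 6.
Foci lie on the vertical axis through the center: (h, k ± c).

(4, 2) and (4, 14)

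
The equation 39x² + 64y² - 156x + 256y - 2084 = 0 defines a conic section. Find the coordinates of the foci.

(-3, -2) and (7, -2)

39(x² - 4x) + 64(y² + 4y) = 2084
Complete the square: 39(x - 2)² + 64(y + 2)² = 2084 + 156 + 256 = 2496
Divide by 2496: (x - 2)²/64 + (y + 2)²/39 = 1
Ellipse, center (2, -2), major axis horizontal; a² = 64, b² = 39.
c² = a² - b² = 64 - 39 = 25, so c = 5.
Foci lie on the horizontal axis through the center: (h ± c, k).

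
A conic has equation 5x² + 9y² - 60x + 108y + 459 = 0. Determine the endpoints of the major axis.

(3, -6) and (9, -6)

Group: 5(x² - 12x) + 9(y² + 12y) = -459
Completing the square gives 5(x - 6)² + 9(y + 6)² = -459 + 180 + 324 = 45.
Divide by 45: (x - 6)²/9 + (y + 6)²/5 = 1
Ellipse, center (6, -6), major axis horizontal; a² = 9, b² = 5.
a = 3. Vertices at (h ± a, k).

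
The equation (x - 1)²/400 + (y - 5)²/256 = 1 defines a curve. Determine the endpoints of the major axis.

Center (1, 5). The larger denominator 400 sits under the x-term, so the major axis is horizontal; a² = 400, b² = 256.
a = 20. Vertices at (h ± a, k).

(-19, 5) and (21, 5)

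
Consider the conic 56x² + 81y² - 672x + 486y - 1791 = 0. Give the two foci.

Rearranging, 56(x² - 12x) + 81(y² + 6y) = 1791.
Complete the square in x and y: 56(x - 6)² + 81(y + 3)² = 1791 + 2016 + 729 = 4536
Dividing both sides by 4536: (x - 6)²/81 + (y + 3)²/56 = 1
Ellipse, center (6, -3), major axis horizontal; a² = 81, b² = 56.
c² = a² - b² = 81 - 56 = 25, so c = 5.
Foci lie on the horizontal axis through the center: (h ± c, k).

(1, -3) and (11, -3)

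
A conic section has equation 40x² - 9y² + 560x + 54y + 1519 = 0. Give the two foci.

(-14, 3) and (0, 3)

40(x² + 14x) -9(y² - 6y) = -1519
40(x + 7)² -9(y - 3)² = -1519 + 1960 - 81 = 360
Divide through by 360 to get (x + 7)²/9 - (y - 3)²/40 = 1.
Hyperbola, center (-7, 3), transverse axis horizontal; a² = 9, b² = 40.
c² = a² + b² = 9 + 40 = 49, so c = 7.
Foci lie on the horizontal axis through the center: (h ± c, k).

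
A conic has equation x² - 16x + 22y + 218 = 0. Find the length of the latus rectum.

22

Only x is squared. Complete the square in x: (x - 8)² = -22(y + 7).
Vertex (8, -7); 4p = -22 so p = -11/2. Opens down.
Latus rectum length = |4p| = 22.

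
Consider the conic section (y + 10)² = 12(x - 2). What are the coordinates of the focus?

(5, -10)

Vertex (2, -10); 4p = 12 so p = 3. Opens right.
Focus is p units from the vertex along the axis: (h + p, k).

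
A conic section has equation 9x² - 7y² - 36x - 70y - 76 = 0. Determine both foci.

Group the x- and y-terms: 9(x² - 4x) -7(y² + 10y) = 76
Complete the square in x and y: 9(x - 2)² -7(y + 5)² = 76 + 36 - 175 = -63
Divide through by -63 to get (y + 5)²/9 - (x - 2)²/7 = 1.
Hyperbola, center (2, -5), transverse axis vertical; a² = 9, b² = 7.
c² = a² + b² = 9 + 7 = 16, so c = 4.
Foci lie on the vertical axis through the center: (h, k ± c).

(2, -9) and (2, -1)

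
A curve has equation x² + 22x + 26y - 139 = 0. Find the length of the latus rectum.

26

Only x is squared. Complete the square in x: (x + 11)² = -26(y - 10).
Vertex (-11, 10); 4p = -26 so p = -13/2. Opens down.
Latus rectum length = |4p| = 26.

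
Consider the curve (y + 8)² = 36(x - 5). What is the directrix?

x = -4

Vertex (5, -8); 4p = 36 so p = 9. Opens right.
Directrix is the vertical line x = h − p = 5 − (9) = -4.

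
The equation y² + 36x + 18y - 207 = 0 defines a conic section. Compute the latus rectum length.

36

Only y is squared. Complete the square in y: (y + 9)² = -36(x - 8).
Vertex (8, -9); 4p = -36 so p = -9. Opens left.
Latus rectum length = |4p| = 36.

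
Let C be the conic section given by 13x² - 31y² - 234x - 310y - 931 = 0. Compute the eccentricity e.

13(x² - 18x) -31(y² + 10y) = 931
13(x - 9)² -31(y + 5)² = 931 + 1053 - 775 = 1209
Dividing both sides by 1209: (x - 9)²/93 - (y + 5)²/39 = 1
Hyperbola, center (9, -5), transverse axis horizontal; a² = 93, b² = 39.
c² = a² + b² = 132, so c = 2√33.
e = c/a = 2√33/√93 = 2√341/31.

e = 2√341/31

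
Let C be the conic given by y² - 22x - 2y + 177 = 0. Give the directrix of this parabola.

Only y is squared. Complete the square in y: (y - 1)² = 22(x - 8).
Vertex (8, 1); 4p = 22 so p = 11/2. Opens right.
Directrix is the vertical line x = h − p = 8 − (11/2) = 5/2.

x = 5/2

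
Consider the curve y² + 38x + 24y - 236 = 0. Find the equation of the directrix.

Only y is squared. Complete the square in y: (y + 12)² = -38(x - 10).
Vertex (10, -12); 4p = -38 so p = -19/2. Opens left.
Directrix is the vertical line x = h − p = 10 − (-19/2) = 39/2.

x = 39/2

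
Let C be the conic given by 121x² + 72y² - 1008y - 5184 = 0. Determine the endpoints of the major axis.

121x² + 72(y² - 14y) = 5184
121x² + 72(y - 7)² = 5184 + 0 + 3528 = 8712
Dividing both sides by 8712: x²/72 + (y - 7)²/121 = 1
Ellipse, center (0, 7), major axis vertical; a² = 121, b² = 72.
a = 11. Vertices at (h, k ± a).

(0, -4) and (0, 18)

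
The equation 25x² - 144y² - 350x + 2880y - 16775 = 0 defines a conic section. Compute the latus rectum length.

25/6

Group: 25(x² - 14x) -144(y² - 20y) = 16775
Complete the square: 25(x - 7)² -144(y - 10)² = 16775 + 1225 - 14400 = 3600
Divide by 3600: (x - 7)²/144 - (y - 10)²/25 = 1
Hyperbola, center (7, 10), transverse axis horizontal; a² = 144, b² = 25.
Latus rectum length = 2b²/a = 2·25/12 = 25/6.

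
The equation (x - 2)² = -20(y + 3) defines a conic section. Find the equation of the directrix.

y = 2

Vertex (2, -3); 4p = -20 so p = -5. Opens down.
Directrix is the horizontal line y = k − p = -3 − (-5) = 2.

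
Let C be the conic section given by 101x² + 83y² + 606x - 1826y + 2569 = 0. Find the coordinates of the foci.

Group: 101(x² + 6x) + 83(y² - 22y) = -2569
Complete the square in x and y: 101(x + 3)² + 83(y - 11)² = -2569 + 909 + 10043 = 8383
Divide by 8383: (x + 3)²/83 + (y - 11)²/101 = 1
Ellipse, center (-3, 11), major axis vertical; a² = 101, b² = 83.
c² = a² - b² = 101 - 83 = 18, so c = 3√2.
Foci lie on the vertical axis through the center: (h, k ± c).

(-3, 11 - 3√2) and (-3, 11 + 3√2)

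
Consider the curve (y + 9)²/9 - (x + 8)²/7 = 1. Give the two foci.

(-8, -13) and (-8, -5)

Center (-8, -9). The positive term is the y-term, so the transverse axis is vertical; a² = 9, b² = 7.
c² = a² + b² = 9 + 7 = 16, so c = 4.
Foci lie on the vertical axis through the center: (h, k ± c).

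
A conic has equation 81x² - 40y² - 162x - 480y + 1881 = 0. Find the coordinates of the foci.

Rearranging, 81(x² - 2x) -40(y² + 12y) = -1881.
Complete the square: 81(x - 1)² -40(y + 6)² = -1881 + 81 - 1440 = -3240
Divide through by -3240 to get (y + 6)²/81 - (x - 1)²/40 = 1.
Hyperbola, center (1, -6), transverse axis vertical; a² = 81, b² = 40.
c² = a² + b² = 81 + 40 = 121, so c = 11.
Foci lie on the vertical axis through the center: (h, k ± c).

(1, -17) and (1, 5)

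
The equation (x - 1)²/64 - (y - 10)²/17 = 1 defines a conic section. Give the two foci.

(-8, 10) and (10, 10)

Center (1, 10). The positive term is the x-term, so the transverse axis is horizontal; a² = 64, b² = 17.
c² = a² + b² = 64 + 17 = 81, so c = 9.
Foci lie on the horizontal axis through the center: (h ± c, k).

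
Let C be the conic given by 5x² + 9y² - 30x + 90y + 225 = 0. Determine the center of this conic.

(3, -5)

Group: 5(x² - 6x) + 9(y² + 10y) = -225
5(x - 3)² + 9(y + 5)² = -225 + 45 + 225 = 45
Dividing both sides by 45: (x - 3)²/9 + (y + 5)²/5 = 1
Ellipse with center (3, -5).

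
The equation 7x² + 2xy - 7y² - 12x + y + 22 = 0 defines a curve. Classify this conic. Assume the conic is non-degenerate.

hyperbola

A = 7, B = 2, C = -7.
Discriminant B² − 4AC = 2² − 4·7·(-7) = 200.
B² − 4AC > 0 ⇒ hyperbola.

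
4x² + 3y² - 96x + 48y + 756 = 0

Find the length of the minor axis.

2√3

Collect terms: 4(x² - 24x) + 3(y² + 16y) = -756
Complete the square: 4(x - 12)² + 3(y + 8)² = -756 + 576 + 192 = 12
Divide through by 12 to get (x - 12)²/3 + (y + 8)²/4 = 1.
Ellipse, center (12, -8), major axis vertical; a² = 4, b² = 3.
b² = 3 so b = √3; the minor axis has length 2b = 2√3.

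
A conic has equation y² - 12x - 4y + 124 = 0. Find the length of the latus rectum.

12

Only y is squared. Complete the square in y: (y - 2)² = 12(x - 10).
Vertex (10, 2); 4p = 12 so p = 3. Opens right.
Latus rectum length = |4p| = 12.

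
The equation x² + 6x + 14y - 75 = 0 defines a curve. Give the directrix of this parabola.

Only x is squared. Complete the square in x: (x + 3)² = -14(y - 6).
Vertex (-3, 6); 4p = -14 so p = -7/2. Opens down.
Directrix is the horizontal line y = k − p = 6 − (-7/2) = 19/2.

y = 19/2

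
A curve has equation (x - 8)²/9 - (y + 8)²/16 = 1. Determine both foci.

(3, -8) and (13, -8)

Center (8, -8). The positive term is the x-term, so the transverse axis is horizontal; a² = 9, b² = 16.
c² = a² + b² = 9 + 16 = 25, so c = 5.
Foci lie on the horizontal axis through the center: (h ± c, k).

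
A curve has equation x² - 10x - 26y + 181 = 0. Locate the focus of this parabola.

Only x is squared. Complete the square in x: (x - 5)² = 26(y - 6).
Vertex (5, 6); 4p = 26 so p = 13/2. Opens up.
Focus is p units from the vertex along the axis: (h, k + p).

(5, 25/2)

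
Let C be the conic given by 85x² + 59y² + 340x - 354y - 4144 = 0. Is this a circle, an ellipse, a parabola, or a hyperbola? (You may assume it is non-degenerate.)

No xy term. Coefficients of x² and y² are A = 85, C = 59.
A and C have the same sign but A ≠ C ⇒ ellipse.

ellipse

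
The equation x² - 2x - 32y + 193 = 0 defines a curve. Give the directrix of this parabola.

Only x is squared. Complete the square in x: (x - 1)² = 32(y - 6).
Vertex (1, 6); 4p = 32 so p = 8. Opens up.
Directrix is the horizontal line y = k − p = 6 − (8) = -2.

y = -2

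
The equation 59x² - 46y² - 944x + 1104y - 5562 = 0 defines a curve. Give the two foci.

Group: 59(x² - 16x) -46(y² - 24y) = 5562
Completing the square gives 59(x - 8)² -46(y - 12)² = 5562 + 3776 - 6624 = 2714.
Dividing both sides by 2714: (x - 8)²/46 - (y - 12)²/59 = 1
Hyperbola, center (8, 12), transverse axis horizontal; a² = 46, b² = 59.
c² = a² + b² = 46 + 59 = 105, so c = √105.
Foci lie on the horizontal axis through the center: (h ± c, k).

(8 - √105, 12) and (8 + √105, 12)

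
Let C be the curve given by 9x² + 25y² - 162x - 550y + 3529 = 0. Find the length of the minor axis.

Collect terms: 9(x² - 18x) + 25(y² - 22y) = -3529
Complete the square in x and y: 9(x - 9)² + 25(y - 11)² = -3529 + 729 + 3025 = 225
Divide by 225: (x - 9)²/25 + (y - 11)²/9 = 1
Ellipse, center (9, 11), major axis horizontal; a² = 25, b² = 9.
b² = 9 so b = 3; the minor axis has length 2b = 6.

6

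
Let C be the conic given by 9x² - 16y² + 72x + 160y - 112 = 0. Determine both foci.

(-4, 0) and (-4, 10)

Rearranging, 9(x² + 8x) -16(y² - 10y) = 112.
9(x + 4)² -16(y - 5)² = 112 + 144 - 400 = -144
Divide through by -144 to get (y - 5)²/9 - (x + 4)²/16 = 1.
Hyperbola, center (-4, 5), transverse axis vertical; a² = 9, b² = 16.
c² = a² + b² = 9 + 16 = 25, so c = 5.
Foci lie on the vertical axis through the center: (h, k ± c).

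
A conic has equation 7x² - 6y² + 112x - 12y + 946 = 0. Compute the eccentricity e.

Collect terms: 7(x² + 16x) -6(y² + 2y) = -946
Completing the square gives 7(x + 8)² -6(y + 1)² = -946 + 448 - 6 = -504.
Divide through by -504 to get (y + 1)²/84 - (x + 8)²/72 = 1.
Hyperbola, center (-8, -1), transverse axis vertical; a² = 84, b² = 72.
c² = a² + b² = 156, so c = 2√39.
e = c/a = 2√39/2√21 = √91/7.

e = √91/7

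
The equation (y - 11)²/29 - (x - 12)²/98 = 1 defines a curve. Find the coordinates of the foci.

Center (12, 11). The positive term is the y-term, so the transverse axis is vertical; a² = 29, b² = 98.
c² = a² + b² = 29 + 98 = 127, so c = √127.
Foci lie on the vertical axis through the center: (h, k ± c).

(12, 11 - √127) and (12, 11 + √127)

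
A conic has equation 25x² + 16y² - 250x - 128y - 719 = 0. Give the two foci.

Collect terms: 25(x² - 10x) + 16(y² - 8y) = 719
Completing the square gives 25(x - 5)² + 16(y - 4)² = 719 + 625 + 256 = 1600.
Divide by 1600: (x - 5)²/64 + (y - 4)²/100 = 1
Ellipse, center (5, 4), major axis vertical; a² = 100, b² = 64.
c² = a² - b² = 100 - 64 = 36, so c = 6.
Foci lie on the vertical axis through the center: (h, k ± c).

(5, -2) and (5, 10)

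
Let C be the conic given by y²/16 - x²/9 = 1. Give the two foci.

Center (0, 0). The positive term is the y-term, so the transverse axis is vertical; a² = 16, b² = 9.
c² = a² + b² = 16 + 9 = 25, so c = 5.
Foci lie on the vertical axis through the center: (h, k ± c).

(0, -5) and (0, 5)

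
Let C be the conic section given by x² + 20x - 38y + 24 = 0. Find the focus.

(-10, 15/2)

Only x is squared. Complete the square in x: (x + 10)² = 38(y + 2).
Vertex (-10, -2); 4p = 38 so p = 19/2. Opens up.
Focus is p units from the vertex along the axis: (h, k + p).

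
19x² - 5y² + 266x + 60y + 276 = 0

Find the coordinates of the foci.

(-7 - 2√30, 6) and (-7 + 2√30, 6)

Rearranging, 19(x² + 14x) -5(y² - 12y) = -276.
Completing the square gives 19(x + 7)² -5(y - 6)² = -276 + 931 - 180 = 475.
Dividing both sides by 475: (x + 7)²/25 - (y - 6)²/95 = 1
Hyperbola, center (-7, 6), transverse axis horizontal; a² = 25, b² = 95.
c² = a² + b² = 25 + 95 = 120, so c = 2√30.
Foci lie on the horizontal axis through the center: (h ± c, k).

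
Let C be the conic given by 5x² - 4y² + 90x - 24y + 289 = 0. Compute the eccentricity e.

Group the x- and y-terms: 5(x² + 18x) -4(y² + 6y) = -289
Complete the square in x and y: 5(x + 9)² -4(y + 3)² = -289 + 405 - 36 = 80
Dividing both sides by 80: (x + 9)²/16 - (y + 3)²/20 = 1
Hyperbola, center (-9, -3), transverse axis horizontal; a² = 16, b² = 20.
c² = a² + b² = 36, so c = 6.
e = c/a = 6/4 = 3/2.

e = 3/2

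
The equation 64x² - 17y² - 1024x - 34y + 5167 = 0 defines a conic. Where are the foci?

Group the x- and y-terms: 64(x² - 16x) -17(y² + 2y) = -5167
Completing the square gives 64(x - 8)² -17(y + 1)² = -5167 + 4096 - 17 = -1088.
Divide by -1088: (y + 1)²/64 - (x - 8)²/17 = 1
Hyperbola, center (8, -1), transverse axis vertical; a² = 64, b² = 17.
c² = a² + b² = 64 + 17 = 81, so c = 9.
Foci lie on the vertical axis through the center: (h, k ± c).

(8, -10) and (8, 8)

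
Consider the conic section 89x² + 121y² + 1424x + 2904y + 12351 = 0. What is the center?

(-8, -12)

Rearranging, 89(x² + 16x) + 121(y² + 24y) = -12351.
89(x + 8)² + 121(y + 12)² = -12351 + 5696 + 17424 = 10769
Divide through by 10769 to get (x + 8)²/121 + (y + 12)²/89 = 1.
Ellipse with center (-8, -12).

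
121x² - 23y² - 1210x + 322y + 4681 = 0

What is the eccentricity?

e = 12/11

121(x² - 10x) -23(y² - 14y) = -4681
Complete the square: 121(x - 5)² -23(y - 7)² = -4681 + 3025 - 1127 = -2783
Divide by -2783: (y - 7)²/121 - (x - 5)²/23 = 1
Hyperbola, center (5, 7), transverse axis vertical; a² = 121, b² = 23.
c² = a² + b² = 144, so c = 12.
e = c/a = 12/11.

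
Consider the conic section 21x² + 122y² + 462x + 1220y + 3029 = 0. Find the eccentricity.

e = √12322/122

Collect terms: 21(x² + 22x) + 122(y² + 10y) = -3029
Complete the square: 21(x + 11)² + 122(y + 5)² = -3029 + 2541 + 3050 = 2562
Divide through by 2562 to get (x + 11)²/122 + (y + 5)²/21 = 1.
Ellipse, center (-11, -5), major axis horizontal; a² = 122, b² = 21.
c² = a² - b² = 101, so c = √101.
e = c/a = √101/√122 = √12322/122.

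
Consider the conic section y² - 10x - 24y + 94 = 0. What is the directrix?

x = -15/2

Only y is squared. Complete the square in y: (y - 12)² = 10(x + 5).
Vertex (-5, 12); 4p = 10 so p = 5/2. Opens right.
Directrix is the vertical line x = h − p = -5 − (5/2) = -15/2.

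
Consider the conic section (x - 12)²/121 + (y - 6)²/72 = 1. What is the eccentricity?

Center (12, 6). The larger denominator 121 sits under the x-term, so the major axis is horizontal; a² = 121, b² = 72.
c² = a² - b² = 49, so c = 7.
e = c/a = 7/11.

e = 7/11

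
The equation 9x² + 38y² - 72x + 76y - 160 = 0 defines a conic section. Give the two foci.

(4 - √29, -1) and (4 + √29, -1)

Rearranging, 9(x² - 8x) + 38(y² + 2y) = 160.
9(x - 4)² + 38(y + 1)² = 160 + 144 + 38 = 342
Divide through by 342 to get (x - 4)²/38 + (y + 1)²/9 = 1.
Ellipse, center (4, -1), major axis horizontal; a² = 38, b² = 9.
c² = a² - b² = 38 - 9 = 29, so c = √29.
Foci lie on the horizontal axis through the center: (h ± c, k).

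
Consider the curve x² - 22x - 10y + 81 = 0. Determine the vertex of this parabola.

Only x is squared. Complete the square in x: (x - 11)² = 10(y + 4).
Vertex (11, -4); 4p = 10 so p = 5/2. Opens up.

(11, -4)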